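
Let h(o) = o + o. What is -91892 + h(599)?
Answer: -90694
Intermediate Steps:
h(o) = 2*o
-91892 + h(599) = -91892 + 2*599 = -91892 + 1198 = -90694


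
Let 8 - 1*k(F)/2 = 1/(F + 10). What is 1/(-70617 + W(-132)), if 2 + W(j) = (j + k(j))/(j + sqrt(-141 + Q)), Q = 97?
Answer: -4590067019032/324141919850946333 - 863150*I*sqrt(11)/324141919850946333 ≈ -1.4161e-5 - 8.8318e-12*I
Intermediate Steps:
k(F) = 16 - 2/(10 + F) (k(F) = 16 - 2/(F + 10) = 16 - 2/(10 + F))
W(j) = -2 + (j + 2*(79 + 8*j)/(10 + j))/(j + 2*I*sqrt(11)) (W(j) = -2 + (j + 2*(79 + 8*j)/(10 + j))/(j + sqrt(-141 + 97)) = -2 + (j + 2*(79 + 8*j)/(10 + j))/(j + sqrt(-44)) = -2 + (j + 2*(79 + 8*j)/(10 + j))/(j + 2*I*sqrt(11)))
1/(-70617 + W(-132)) = 1/(-70617 + (158 + 16*(-132) - (10 - 132)*(-132 + 4*I*sqrt(11)))/((10 - 132)*(-132 + 2*I*sqrt(11)))) = 1/(-70617 + (158 - 2112 - 1*(-122)*(-132 + 4*I*sqrt(11)))/((-122)*(-132 + 2*I*sqrt(11)))) = 1/(-70617 - (158 - 2112 + (-16104 + 488*I*sqrt(11)))/(122*(-132 + 2*I*sqrt(11)))) = 1/(-70617 - (-18058 + 488*I*sqrt(11))/(122*(-132 + 2*I*sqrt(11))))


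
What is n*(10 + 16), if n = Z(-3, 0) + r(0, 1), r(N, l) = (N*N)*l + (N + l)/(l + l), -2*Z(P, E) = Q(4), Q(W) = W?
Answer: -39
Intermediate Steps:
Z(P, E) = -2 (Z(P, E) = -1/2*4 = -2)
r(N, l) = l*N**2 + (N + l)/(2*l) (r(N, l) = N**2*l + (N + l)/((2*l)) = l*N**2 + (N + l)*(1/(2*l)) = l*N**2 + (N + l)/(2*l))
n = -3/2 (n = -2 + (1/2 + 1*0**2 + (1/2)*0/1) = -2 + (1/2 + 1*0 + (1/2)*0*1) = -2 + (1/2 + 0 + 0) = -2 + 1/2 = -3/2 ≈ -1.5000)
n*(10 + 16) = -3*(10 + 16)/2 = -3/2*26 = -39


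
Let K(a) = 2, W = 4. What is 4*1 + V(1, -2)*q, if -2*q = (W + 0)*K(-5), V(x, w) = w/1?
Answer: 12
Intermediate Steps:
V(x, w) = w (V(x, w) = w*1 = w)
q = -4 (q = -(4 + 0)*2/2 = -2*2 = -½*8 = -4)
4*1 + V(1, -2)*q = 4*1 - 2*(-4) = 4 + 8 = 12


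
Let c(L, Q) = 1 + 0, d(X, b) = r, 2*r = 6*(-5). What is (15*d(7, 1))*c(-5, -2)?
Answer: -225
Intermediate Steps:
r = -15 (r = (6*(-5))/2 = (1/2)*(-30) = -15)
d(X, b) = -15
c(L, Q) = 1
(15*d(7, 1))*c(-5, -2) = (15*(-15))*1 = -225*1 = -225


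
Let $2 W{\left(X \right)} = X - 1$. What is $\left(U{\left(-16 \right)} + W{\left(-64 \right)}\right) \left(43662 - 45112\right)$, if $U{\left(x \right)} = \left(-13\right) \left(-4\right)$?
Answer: $-28275$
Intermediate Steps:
$U{\left(x \right)} = 52$
$W{\left(X \right)} = - \frac{1}{2} + \frac{X}{2}$ ($W{\left(X \right)} = \frac{X - 1}{2} = \frac{-1 + X}{2} = - \frac{1}{2} + \frac{X}{2}$)
$\left(U{\left(-16 \right)} + W{\left(-64 \right)}\right) \left(43662 - 45112\right) = \left(52 + \left(- \frac{1}{2} + \frac{1}{2} \left(-64\right)\right)\right) \left(43662 - 45112\right) = \left(52 - \frac{65}{2}\right) \left(-1450\right) = \frac{39}{2} \left(-1450\right) = -28275$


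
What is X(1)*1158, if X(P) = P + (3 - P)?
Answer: 3474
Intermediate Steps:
X(P) = 3
X(1)*1158 = 3*1158 = 3474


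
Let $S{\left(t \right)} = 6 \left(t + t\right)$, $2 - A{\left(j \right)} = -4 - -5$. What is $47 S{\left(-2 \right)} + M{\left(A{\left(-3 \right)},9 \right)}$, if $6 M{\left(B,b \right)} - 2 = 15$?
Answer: $- \frac{6751}{6} \approx -1125.2$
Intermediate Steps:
$A{\left(j \right)} = 1$ ($A{\left(j \right)} = 2 - \left(-4 - -5\right) = 2 - \left(-4 + 5\right) = 2 - 1 = 1$)
$M{\left(B,b \right)} = \frac{17}{6}$ ($M{\left(B,b \right)} = \frac{1}{3} + \frac{1}{6} \cdot 15 = \frac{1}{3} + \frac{5}{2} = \frac{17}{6}$)
$S{\left(t \right)} = 12 t$ ($S{\left(t \right)} = 6 \cdot 2 t = 12 t$)
$47 S{\left(-2 \right)} + M{\left(A{\left(-3 \right)},9 \right)} = 47 \cdot 12 \left(-2\right) + \frac{17}{6} = 47 \left(-24\right) + \frac{17}{6} = -1128 + \frac{17}{6} = - \frac{6751}{6}$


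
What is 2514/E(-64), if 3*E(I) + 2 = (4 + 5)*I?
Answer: -3771/289 ≈ -13.048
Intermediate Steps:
E(I) = -⅔ + 3*I (E(I) = -⅔ + ((4 + 5)*I)/3 = -⅔ + (9*I)/3 = -⅔ + 3*I)
2514/E(-64) = 2514/(-⅔ + 3*(-64)) = 2514/(-⅔ - 192) = 2514/(-578/3) = 2514*(-3/578) = -3771/289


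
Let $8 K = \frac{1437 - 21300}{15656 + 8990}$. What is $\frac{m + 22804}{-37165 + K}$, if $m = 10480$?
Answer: $- \frac{6562539712}{7327768583} \approx -0.89557$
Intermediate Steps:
$K = - \frac{19863}{197168}$ ($K = \frac{\left(1437 - 21300\right) \frac{1}{15656 + 8990}}{8} = \frac{\left(-19863\right) \frac{1}{24646}}{8} = \frac{1}{8} \left(- \frac{19863}{24646}\right) = - \frac{19863}{197168} \approx -0.10074$)
$\frac{m + 22804}{-37165 + K} = \frac{10480 + 22804}{-37165 - \frac{19863}{197168}} = \frac{33284}{- \frac{7327768583}{197168}} = 33284 \left(- \frac{197168}{7327768583}\right) = - \frac{6562539712}{7327768583}$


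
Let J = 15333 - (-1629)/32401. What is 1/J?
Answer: 32401/496806162 ≈ 6.5219e-5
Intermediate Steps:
J = 496806162/32401 (J = 15333 - (-1629)/32401 = 15333 - 1*(-1629/32401) = 15333 + 1629/32401 = 496806162/32401 ≈ 15333.)
1/J = 1/(496806162/32401) = 32401/496806162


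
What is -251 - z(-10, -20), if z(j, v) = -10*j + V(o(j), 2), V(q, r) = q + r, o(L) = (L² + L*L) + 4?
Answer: -557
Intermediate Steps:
o(L) = 4 + 2*L² (o(L) = (L² + L²) + 4 = 2*L² + 4 = 4 + 2*L²)
z(j, v) = 6 - 10*j + 2*j² (z(j, v) = -10*j + ((4 + 2*j²) + 2) = -10*j + (6 + 2*j²) = 6 - 10*j + 2*j²)
-251 - z(-10, -20) = -251 - (6 - 10*(-10) + 2*(-10)²) = -251 - (6 + 100 + 2*100) = -251 - (6 + 100 + 200) = -251 - 1*306 = -251 - 306 = -557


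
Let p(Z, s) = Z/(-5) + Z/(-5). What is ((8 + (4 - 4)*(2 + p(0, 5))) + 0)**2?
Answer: 64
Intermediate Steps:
p(Z, s) = -2*Z/5 (p(Z, s) = Z*(-1/5) + Z*(-1/5) = -Z/5 - Z/5 = -2*Z/5)
((8 + (4 - 4)*(2 + p(0, 5))) + 0)**2 = ((8 + (4 - 4)*(2 - 2/5*0)) + 0)**2 = ((8 + 0*(2 + 0)) + 0)**2 = ((8 + 0*2) + 0)**2 = ((8 + 0) + 0)**2 = (8 + 0)**2 = 8**2 = 64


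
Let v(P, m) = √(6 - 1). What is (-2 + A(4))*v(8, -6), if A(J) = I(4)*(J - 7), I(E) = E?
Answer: -14*√5 ≈ -31.305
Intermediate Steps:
v(P, m) = √5
A(J) = -28 + 4*J (A(J) = 4*(J - 7) = 4*(-7 + J) = -28 + 4*J)
(-2 + A(4))*v(8, -6) = (-2 + (-28 + 4*4))*√5 = (-2 + (-28 + 16))*√5 = (-2 - 12)*√5 = -14*√5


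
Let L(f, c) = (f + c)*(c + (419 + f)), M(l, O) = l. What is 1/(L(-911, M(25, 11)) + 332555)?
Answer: 1/746317 ≈ 1.3399e-6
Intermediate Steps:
L(f, c) = (c + f)*(419 + c + f)
1/(L(-911, M(25, 11)) + 332555) = 1/((25² + (-911)² + 419*25 + 419*(-911) + 2*25*(-911)) + 332555) = 1/((625 + 829921 + 10475 - 381709 - 45550) + 332555) = 1/(413762 + 332555) = 1/746317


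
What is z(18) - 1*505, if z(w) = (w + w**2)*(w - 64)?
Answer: -16237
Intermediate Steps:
z(w) = (-64 + w)*(w + w**2) (z(w) = (w + w**2)*(-64 + w) = (-64 + w)*(w + w**2))
z(18) - 1*505 = 18*(-64 + 18**2 - 63*18) - 1*505 = 18*(-64 + 324 - 1134) - 505 = 18*(-874) - 505 = -15732 - 505 = -16237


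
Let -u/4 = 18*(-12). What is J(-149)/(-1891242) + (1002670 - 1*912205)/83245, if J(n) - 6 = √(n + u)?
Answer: 5703023602/5247881343 - √715/1891242 ≈ 1.0867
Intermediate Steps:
u = 864 (u = -72*(-12) = -4*(-216) = 864)
J(n) = 6 + √(864 + n) (J(n) = 6 + √(n + 864) = 6 + √(864 + n))
J(-149)/(-1891242) + (1002670 - 1*912205)/83245 = (6 + √(864 - 149))/(-1891242) + (1002670 - 1*912205)/83245 = (6 + √715)*(-1/1891242) + (1002670 - 912205)*(1/83245) = (-1/315207 - √715/1891242) + 90465*(1/83245) = (-1/315207 - √715/1891242) + 18093/16649 = 5703023602/5247881343 - √715/1891242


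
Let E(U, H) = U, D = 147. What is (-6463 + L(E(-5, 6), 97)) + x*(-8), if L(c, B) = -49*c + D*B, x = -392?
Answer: 11177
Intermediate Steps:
L(c, B) = -49*c + 147*B
(-6463 + L(E(-5, 6), 97)) + x*(-8) = (-6463 + (-49*(-5) + 147*97)) - 392*(-8) = (-6463 + (245 + 14259)) + 3136 = (-6463 + 14504) + 3136 = 8041 + 3136 = 11177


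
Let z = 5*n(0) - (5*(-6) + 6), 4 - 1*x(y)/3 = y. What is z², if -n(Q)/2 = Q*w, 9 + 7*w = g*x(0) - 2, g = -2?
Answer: 576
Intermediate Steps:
x(y) = 12 - 3*y
w = -5 (w = -9/7 + (-2*(12 - 3*0) - 2)/7 = -9/7 + (-2*(12 + 0) - 2)/7 = -9/7 + (-2*12 - 2)/7 = -9/7 + (-24 - 2)/7 = -9/7 + (⅐)*(-26) = -9/7 - 26/7 = -5)
n(Q) = 10*Q (n(Q) = -2*Q*(-5) = -(-10)*Q = 10*Q)
z = 24 (z = 5*(10*0) - (5*(-6) + 6) = 5*0 - (-30 + 6) = 0 - 1*(-24) = 0 + 24 = 24)
z² = 24² = 576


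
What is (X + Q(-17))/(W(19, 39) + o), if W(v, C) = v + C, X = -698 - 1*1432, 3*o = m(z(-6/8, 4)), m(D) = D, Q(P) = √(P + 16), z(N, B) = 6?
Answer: -71/2 + I/60 ≈ -35.5 + 0.016667*I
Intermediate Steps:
Q(P) = √(16 + P)
o = 2 (o = (⅓)*6 = 2)
X = -2130 (X = -698 - 1432 = -2130)
W(v, C) = C + v
(X + Q(-17))/(W(19, 39) + o) = (-2130 + √(16 - 17))/((39 + 19) + 2) = (-2130 + √(-1))/(58 + 2) = (-2130 + I)/60 = (-2130 + I)*(1/60) = -71/2 + I/60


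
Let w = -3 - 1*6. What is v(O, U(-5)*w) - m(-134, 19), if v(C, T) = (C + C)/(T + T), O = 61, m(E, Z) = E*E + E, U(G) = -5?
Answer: -801929/45 ≈ -17821.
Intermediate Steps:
m(E, Z) = E + E² (m(E, Z) = E² + E = E + E²)
w = -9 (w = -3 - 6 = -9)
v(C, T) = C/T (v(C, T) = (2*C)/((2*T)) = (2*C)*(1/(2*T)) = C/T)
v(O, U(-5)*w) - m(-134, 19) = 61/((-5*(-9))) - (-134)*(1 - 134) = 61/45 - (-134)*(-133) = 61*(1/45) - 1*17822 = 61/45 - 17822 = -801929/45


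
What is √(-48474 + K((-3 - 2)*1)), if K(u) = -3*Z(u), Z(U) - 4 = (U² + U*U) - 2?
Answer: I*√48630 ≈ 220.52*I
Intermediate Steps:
Z(U) = 2 + 2*U² (Z(U) = 4 + ((U² + U*U) - 2) = 4 + ((U² + U²) - 2) = 4 + (2*U² - 2) = 4 + (-2 + 2*U²) = 2 + 2*U²)
K(u) = -6 - 6*u² (K(u) = -3*(2 + 2*u²) = -6 - 6*u²)
√(-48474 + K((-3 - 2)*1)) = √(-48474 + (-6 - 6*(-3 - 2)²)) = √(-48474 + (-6 - 6*(-5*1)²)) = √(-48474 + (-6 - 6*(-5)²)) = √(-48474 + (-6 - 6*25)) = √(-48474 + (-6 - 150)) = √(-48474 - 156) = √(-48630) = I*√48630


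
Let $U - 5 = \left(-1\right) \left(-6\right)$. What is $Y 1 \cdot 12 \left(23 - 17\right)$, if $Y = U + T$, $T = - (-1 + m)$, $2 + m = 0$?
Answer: $1008$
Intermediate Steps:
$m = -2$ ($m = -2 + 0 = -2$)
$T = 3$ ($T = - (-1 - 2) = \left(-1\right) \left(-3\right) = 3$)
$U = 11$ ($U = 5 - -6 = 5 + 6 = 11$)
$Y = 14$ ($Y = 11 + 3 = 14$)
$Y 1 \cdot 12 \left(23 - 17\right) = 14 \cdot 1 \cdot 12 \left(23 - 17\right) = 14 \cdot 12 \cdot 6 = 168 \cdot 6 = 1008$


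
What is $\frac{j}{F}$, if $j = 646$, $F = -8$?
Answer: $- \frac{323}{4} \approx -80.75$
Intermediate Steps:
$\frac{j}{F} = \frac{646}{-8} = 646 \left(- \frac{1}{8}\right) = - \frac{323}{4}$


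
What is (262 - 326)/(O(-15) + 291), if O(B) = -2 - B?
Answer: -4/19 ≈ -0.21053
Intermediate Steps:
(262 - 326)/(O(-15) + 291) = (262 - 326)/((-2 - 1*(-15)) + 291) = -64/((-2 + 15) + 291) = -64/(13 + 291) = -64/304 = -64*1/304 = -4/19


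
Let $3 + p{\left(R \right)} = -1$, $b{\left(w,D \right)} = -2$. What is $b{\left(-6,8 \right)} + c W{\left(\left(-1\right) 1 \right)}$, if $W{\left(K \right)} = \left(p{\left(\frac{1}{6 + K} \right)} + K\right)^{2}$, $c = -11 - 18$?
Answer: $-727$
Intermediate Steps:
$c = -29$ ($c = -11 - 18 = -29$)
$p{\left(R \right)} = -4$ ($p{\left(R \right)} = -3 - 1 = -4$)
$W{\left(K \right)} = \left(-4 + K\right)^{2}$
$b{\left(-6,8 \right)} + c W{\left(\left(-1\right) 1 \right)} = -2 - 29 \left(-4 - 1\right)^{2} = -2 - 29 \left(-5\right)^{2} = -2 - 725 = -727$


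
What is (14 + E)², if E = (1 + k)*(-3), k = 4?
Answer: 1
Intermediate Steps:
E = -15 (E = (1 + 4)*(-3) = 5*(-3) = -15)
(14 + E)² = (14 - 15)² = (-1)² = 1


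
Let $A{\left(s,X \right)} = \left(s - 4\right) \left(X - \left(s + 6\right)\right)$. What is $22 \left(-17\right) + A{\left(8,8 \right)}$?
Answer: $-398$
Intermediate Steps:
$A{\left(s,X \right)} = \left(-4 + s\right) \left(-6 + X - s\right)$ ($A{\left(s,X \right)} = \left(-4 + s\right) \left(X - \left(6 + s\right)\right) = \left(-4 + s\right) \left(-6 + X - s\right)$)
$22 \left(-17\right) + A{\left(8,8 \right)} = 22 \left(-17\right) - 24 = -374 - 24 = -398$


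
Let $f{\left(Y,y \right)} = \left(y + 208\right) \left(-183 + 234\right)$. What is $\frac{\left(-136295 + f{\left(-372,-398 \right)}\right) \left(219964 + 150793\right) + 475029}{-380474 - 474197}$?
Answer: $\frac{54124485616}{854671} \approx 63328.0$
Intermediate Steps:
$f{\left(Y,y \right)} = 10608 + 51 y$ ($f{\left(Y,y \right)} = \left(208 + y\right) 51 = 10608 + 51 y$)
$\frac{\left(-136295 + f{\left(-372,-398 \right)}\right) \left(219964 + 150793\right) + 475029}{-380474 - 474197} = \frac{\left(-136295 + \left(10608 + 51 \left(-398\right)\right)\right) \left(219964 + 150793\right) + 475029}{-380474 - 474197} = \frac{\left(-136295 + \left(10608 - 20298\right)\right) 370757 + 475029}{-854671} = \left(\left(-136295 - 9690\right) 370757 + 475029\right) \left(- \frac{1}{854671}\right) = \left(\left(-145985\right) 370757 + 475029\right) \left(- \frac{1}{854671}\right) = \left(-54124960645 + 475029\right) \left(- \frac{1}{854671}\right) = \left(-54124485616\right) \left(- \frac{1}{854671}\right) = \frac{54124485616}{854671}$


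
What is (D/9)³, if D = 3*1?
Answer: 1/27 ≈ 0.037037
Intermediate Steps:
D = 3
(D/9)³ = (3/9)³ = (3*(⅑))³ = (⅓)³ = 1/27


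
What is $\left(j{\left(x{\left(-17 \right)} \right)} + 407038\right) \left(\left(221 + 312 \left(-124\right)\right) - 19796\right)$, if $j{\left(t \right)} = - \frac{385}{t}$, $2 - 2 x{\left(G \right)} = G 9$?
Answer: $- \frac{735163932312}{31} \approx -2.3715 \cdot 10^{10}$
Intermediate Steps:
$x{\left(G \right)} = 1 - \frac{9 G}{2}$ ($x{\left(G \right)} = 1 - \frac{G 9}{2} = 1 - \frac{9 G}{2}$)
$\left(j{\left(x{\left(-17 \right)} \right)} + 407038\right) \left(\left(221 + 312 \left(-124\right)\right) - 19796\right) = \left(- \frac{385}{1 - - \frac{153}{2}} + 407038\right) \left(\left(221 + 312 \left(-124\right)\right) - 19796\right) = \left(- \frac{385}{1 + \frac{153}{2}} + 407038\right) \left(\left(221 - 38688\right) - 19796\right) = \left(- \frac{385}{\frac{155}{2}} + 407038\right) \left(-38467 - 19796\right) = \left(\left(-385\right) \frac{2}{155} + 407038\right) \left(-58263\right) = \left(- \frac{154}{31} + 407038\right) \left(-58263\right) = \frac{12618024}{31} \left(-58263\right) = - \frac{735163932312}{31}$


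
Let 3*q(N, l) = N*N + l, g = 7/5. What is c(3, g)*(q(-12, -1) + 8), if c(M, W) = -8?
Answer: -1336/3 ≈ -445.33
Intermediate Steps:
g = 7/5 (g = 7*(1/5) = 7/5 ≈ 1.4000)
q(N, l) = l/3 + N**2/3 (q(N, l) = (N*N + l)/3 = (N**2 + l)/3 = (l + N**2)/3 = l/3 + N**2/3)
c(3, g)*(q(-12, -1) + 8) = -8*(((1/3)*(-1) + (1/3)*(-12)**2) + 8) = -8*((-1/3 + (1/3)*144) + 8) = -8*((-1/3 + 48) + 8) = -8*(143/3 + 8) = -8*167/3 = -1336/3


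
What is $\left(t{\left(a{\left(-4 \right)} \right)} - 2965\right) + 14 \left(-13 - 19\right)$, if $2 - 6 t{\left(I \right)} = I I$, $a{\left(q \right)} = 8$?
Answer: $- \frac{10270}{3} \approx -3423.3$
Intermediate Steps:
$t{\left(I \right)} = \frac{1}{3} - \frac{I^{2}}{6}$ ($t{\left(I \right)} = \frac{1}{3} - \frac{I I}{6} = \frac{1}{3} - \frac{I^{2}}{6}$)
$\left(t{\left(a{\left(-4 \right)} \right)} - 2965\right) + 14 \left(-13 - 19\right) = \left(\left(\frac{1}{3} - \frac{8^{2}}{6}\right) - 2965\right) + 14 \left(-13 - 19\right) = \left(\left(\frac{1}{3} - \frac{32}{3}\right) - 2965\right) + 14 \left(-32\right) = \left(\left(\frac{1}{3} - \frac{32}{3}\right) - 2965\right) - 448 = \left(- \frac{31}{3} - 2965\right) - 448 = - \frac{8926}{3} - 448 = - \frac{10270}{3}$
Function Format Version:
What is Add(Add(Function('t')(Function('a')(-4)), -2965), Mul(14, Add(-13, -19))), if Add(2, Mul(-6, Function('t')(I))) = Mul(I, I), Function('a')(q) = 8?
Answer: Rational(-10270, 3) ≈ -3423.3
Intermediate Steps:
Function('t')(I) = Add(Rational(1, 3), Mul(Rational(-1, 6), Pow(I, 2))) (Function('t')(I) = Add(Rational(1, 3), Mul(Rational(-1, 6), Mul(I, I))) = Add(Rational(1, 3), Mul(Rational(-1, 6), Pow(I, 2))))
Add(Add(Function('t')(Function('a')(-4)), -2965), Mul(14, Add(-13, -19))) = Add(Add(Add(Rational(1, 3), Mul(Rational(-1, 6), Pow(8, 2))), -2965), Mul(14, Add(-13, -19))) = Add(Add(Add(Rational(1, 3), Mul(Rational(-1, 6), 64)), -2965), Mul(14, -32)) = Add(Add(Add(Rational(1, 3), Rational(-32, 3)), -2965), -448) = Add(Add(Rational(-31, 3), -2965), -448) = Add(Rational(-8926, 3), -448) = Rational(-10270, 3)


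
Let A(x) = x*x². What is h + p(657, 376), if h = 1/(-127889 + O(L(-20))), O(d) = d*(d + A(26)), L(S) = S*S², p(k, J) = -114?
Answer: -8747891347/76735889 ≈ -114.00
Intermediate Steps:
A(x) = x³
L(S) = S³
O(d) = d*(17576 + d) (O(d) = d*(d + 26³) = d*(d + 17576) = d*(17576 + d))
h = -1/76735889 (h = 1/(-127889 + (-20)³*(17576 + (-20)³)) = 1/(-127889 - 8000*(17576 - 8000)) = 1/(-127889 - 8000*9576) = 1/(-127889 - 76608000) = 1/(-76735889) = -1/76735889 ≈ -1.3032e-8)
h + p(657, 376) = -1/76735889 - 114 = -8747891347/76735889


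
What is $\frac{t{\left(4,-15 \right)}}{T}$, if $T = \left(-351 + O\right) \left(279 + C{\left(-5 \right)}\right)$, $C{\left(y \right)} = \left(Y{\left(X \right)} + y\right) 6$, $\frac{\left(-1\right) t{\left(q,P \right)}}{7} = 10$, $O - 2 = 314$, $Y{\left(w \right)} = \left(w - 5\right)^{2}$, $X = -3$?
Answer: $\frac{2}{633} \approx 0.0031596$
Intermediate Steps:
$Y{\left(w \right)} = \left(-5 + w\right)^{2}$
$O = 316$ ($O = 2 + 314 = 316$)
$t{\left(q,P \right)} = -70$ ($t{\left(q,P \right)} = \left(-7\right) 10 = -70$)
$C{\left(y \right)} = 384 + 6 y$ ($C{\left(y \right)} = \left(\left(-5 - 3\right)^{2} + y\right) 6 = \left(\left(-8\right)^{2} + y\right) 6 = \left(64 + y\right) 6 = 384 + 6 y$)
$T = -22155$ ($T = \left(-351 + 316\right) \left(279 + \left(384 + 6 \left(-5\right)\right)\right) = - 35 \left(279 + \left(384 - 30\right)\right) = - 35 \left(279 + 354\right) = \left(-35\right) 633 = -22155$)
$\frac{t{\left(4,-15 \right)}}{T} = - \frac{70}{-22155} = \left(-70\right) \left(- \frac{1}{22155}\right) = \frac{2}{633}$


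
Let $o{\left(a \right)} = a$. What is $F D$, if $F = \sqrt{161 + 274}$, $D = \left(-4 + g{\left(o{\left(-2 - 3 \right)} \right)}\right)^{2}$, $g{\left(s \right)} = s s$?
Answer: $441 \sqrt{435} \approx 9197.8$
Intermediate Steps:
$g{\left(s \right)} = s^{2}$
$D = 441$ ($D = \left(-4 + \left(-2 - 3\right)^{2}\right)^{2} = \left(-4 + \left(-5\right)^{2}\right)^{2} = \left(-4 + 25\right)^{2} = 21^{2} = 441$)
$F = \sqrt{435} \approx 20.857$
$F D = \sqrt{435} \cdot 441 = 441 \sqrt{435}$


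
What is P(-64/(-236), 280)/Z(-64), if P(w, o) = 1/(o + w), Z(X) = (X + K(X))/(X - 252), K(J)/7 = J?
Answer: 4661/2116608 ≈ 0.0022021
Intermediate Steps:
K(J) = 7*J
Z(X) = 8*X/(-252 + X) (Z(X) = (X + 7*X)/(X - 252) = (8*X)/(-252 + X) = 8*X/(-252 + X))
P(-64/(-236), 280)/Z(-64) = 1/((280 - 64/(-236))*((8*(-64)/(-252 - 64)))) = 1/((280 - 64*(-1/236))*((8*(-64)/(-316)))) = 1/((280 + 16/59)*((8*(-64)*(-1/316)))) = 1/((16536/59)*(128/79)) = (59/16536)*(79/128) = 4661/2116608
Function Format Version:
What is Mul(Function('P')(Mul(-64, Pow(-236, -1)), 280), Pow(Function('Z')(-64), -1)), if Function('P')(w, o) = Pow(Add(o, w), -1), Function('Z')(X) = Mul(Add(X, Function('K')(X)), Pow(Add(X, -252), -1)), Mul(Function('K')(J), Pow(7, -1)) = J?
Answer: Rational(4661, 2116608) ≈ 0.0022021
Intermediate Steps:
Function('K')(J) = Mul(7, J)
Function('Z')(X) = Mul(8, X, Pow(Add(-252, X), -1)) (Function('Z')(X) = Mul(Add(X, Mul(7, X)), Pow(Add(X, -252), -1)) = Mul(Mul(8, X), Pow(Add(-252, X), -1)) = Mul(8, X, Pow(Add(-252, X), -1)))
Mul(Function('P')(Mul(-64, Pow(-236, -1)), 280), Pow(Function('Z')(-64), -1)) = Mul(Pow(Add(280, Mul(-64, Pow(-236, -1))), -1), Pow(Mul(8, -64, Pow(Add(-252, -64), -1)), -1)) = Mul(Pow(Add(280, Mul(-64, Rational(-1, 236))), -1), Pow(Mul(8, -64, Pow(-316, -1)), -1)) = Mul(Pow(Add(280, Rational(16, 59)), -1), Pow(Mul(8, -64, Rational(-1, 316)), -1)) = Mul(Pow(Rational(16536, 59), -1), Pow(Rational(128, 79), -1)) = Mul(Rational(59, 16536), Rational(79, 128)) = Rational(4661, 2116608)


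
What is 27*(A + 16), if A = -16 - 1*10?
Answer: -270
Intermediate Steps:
A = -26 (A = -16 - 10 = -26)
27*(A + 16) = 27*(-26 + 16) = 27*(-10) = -270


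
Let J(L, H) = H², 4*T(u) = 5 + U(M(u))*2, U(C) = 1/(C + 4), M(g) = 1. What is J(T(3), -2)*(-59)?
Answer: -236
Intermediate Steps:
U(C) = 1/(4 + C)
T(u) = 27/20 (T(u) = (5 + 2/(4 + 1))/4 = (5 + 2/5)/4 = (5 + (⅕)*2)/4 = (5 + ⅖)/4 = (¼)*(27/5) = 27/20)
J(T(3), -2)*(-59) = (-2)²*(-59) = 4*(-59) = -236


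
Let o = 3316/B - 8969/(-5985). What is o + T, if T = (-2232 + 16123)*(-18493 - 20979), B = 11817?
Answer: -478750249647547/873145 ≈ -5.4831e+8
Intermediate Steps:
T = -548305552 (T = 13891*(-39472) = -548305552)
o = 1553493/873145 (o = 3316/11817 - 8969/(-5985) = 3316*(1/11817) - 8969*(-1/5985) = 3316/11817 + 8969/5985 = 1553493/873145 ≈ 1.7792)
o + T = 1553493/873145 - 548305552 = -478750249647547/873145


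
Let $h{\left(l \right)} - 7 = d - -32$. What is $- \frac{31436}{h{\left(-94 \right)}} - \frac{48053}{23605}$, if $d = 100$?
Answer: $- \frac{748726147}{3281095} \approx -228.19$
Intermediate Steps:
$h{\left(l \right)} = 139$ ($h{\left(l \right)} = 7 + \left(100 - -32\right) = 7 + \left(100 + 32\right) = 7 + 132 = 139$)
$- \frac{31436}{h{\left(-94 \right)}} - \frac{48053}{23605} = - \frac{31436}{139} - \frac{48053}{23605} = - \frac{748726147}{3281095}$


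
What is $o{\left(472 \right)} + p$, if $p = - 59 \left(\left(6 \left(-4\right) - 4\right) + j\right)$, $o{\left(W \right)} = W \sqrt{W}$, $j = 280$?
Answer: $-14868 + 944 \sqrt{118} \approx -4613.5$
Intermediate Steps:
$o{\left(W \right)} = W^{\frac{3}{2}}$
$p = -14868$ ($p = - 59 \left(\left(6 \left(-4\right) - 4\right) + 280\right) = - 59 \left(\left(-24 - 4\right) + 280\right) = - 59 \left(-28 + 280\right) = \left(-59\right) 252 = -14868$)
$o{\left(472 \right)} + p = 472^{\frac{3}{2}} - 14868 = 944 \sqrt{118} - 14868 = -14868 + 944 \sqrt{118}$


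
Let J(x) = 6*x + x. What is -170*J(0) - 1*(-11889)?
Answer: 11889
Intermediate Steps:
J(x) = 7*x
-170*J(0) - 1*(-11889) = -1190*0 - 1*(-11889) = -170*0 + 11889 = 0 + 11889 = 11889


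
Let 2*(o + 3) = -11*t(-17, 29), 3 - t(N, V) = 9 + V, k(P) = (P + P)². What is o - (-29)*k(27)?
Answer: 169507/2 ≈ 84754.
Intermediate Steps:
k(P) = 4*P² (k(P) = (2*P)² = 4*P²)
t(N, V) = -6 - V (t(N, V) = 3 - (9 + V) = 3 + (-9 - V) = -6 - V)
o = 379/2 (o = -3 + (-11*(-6 - 1*29))/2 = -3 + (-11*(-6 - 29))/2 = -3 + (-11*(-35))/2 = -3 + (½)*385 = -3 + 385/2 = 379/2 ≈ 189.50)
o - (-29)*k(27) = 379/2 - (-29)*4*27² = 379/2 - (-29)*4*729 = 379/2 - (-29)*2916 = 379/2 - 1*(-84564) = 379/2 + 84564 = 169507/2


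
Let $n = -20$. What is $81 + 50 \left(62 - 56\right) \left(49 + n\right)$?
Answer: $8781$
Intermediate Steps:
$81 + 50 \left(62 - 56\right) \left(49 + n\right) = 81 + 50 \left(62 - 56\right) \left(49 - 20\right) = 81 + 50 \cdot 6 \cdot 29 = 81 + 50 \cdot 174 = 81 + 8700 = 8781$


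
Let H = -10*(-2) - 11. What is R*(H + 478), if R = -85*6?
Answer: -248370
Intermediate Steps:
H = 9 (H = 20 - 11 = 9)
R = -510
R*(H + 478) = -510*(9 + 478) = -510*487 = -248370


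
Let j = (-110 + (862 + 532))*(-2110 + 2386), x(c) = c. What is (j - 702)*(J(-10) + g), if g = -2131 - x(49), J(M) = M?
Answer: -774563580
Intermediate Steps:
j = 354384 (j = (-110 + 1394)*276 = 1284*276 = 354384)
g = -2180 (g = -2131 - 1*49 = -2131 - 49 = -2180)
(j - 702)*(J(-10) + g) = (354384 - 702)*(-10 - 2180) = 353682*(-2190) = -774563580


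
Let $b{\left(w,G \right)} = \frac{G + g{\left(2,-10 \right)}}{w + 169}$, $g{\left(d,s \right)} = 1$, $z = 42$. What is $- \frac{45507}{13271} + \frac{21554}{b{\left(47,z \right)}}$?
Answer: $\frac{61783360143}{570653} \approx 1.0827 \cdot 10^{5}$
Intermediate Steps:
$b{\left(w,G \right)} = \frac{1 + G}{169 + w}$ ($b{\left(w,G \right)} = \frac{G + 1}{w + 169} = \frac{1 + G}{169 + w}$)
$- \frac{45507}{13271} + \frac{21554}{b{\left(47,z \right)}} = - \frac{45507}{13271} + \frac{21554}{\frac{1}{169 + 47} \left(1 + 42\right)} = \left(-45507\right) \frac{1}{13271} + \frac{21554}{\frac{1}{216} \cdot 43} = - \frac{45507}{13271} + \frac{21554}{\frac{1}{216} \cdot 43} = - \frac{45507}{13271} + \frac{21554}{\frac{43}{216}} = - \frac{45507}{13271} + 21554 \cdot \frac{216}{43} = - \frac{45507}{13271} + \frac{4655664}{43} = \frac{61783360143}{570653}$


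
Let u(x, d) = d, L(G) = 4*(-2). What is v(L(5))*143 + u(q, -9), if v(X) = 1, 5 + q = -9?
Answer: 134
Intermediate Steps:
L(G) = -8
q = -14 (q = -5 - 9 = -14)
v(L(5))*143 + u(q, -9) = 1*143 - 9 = 143 - 9 = 134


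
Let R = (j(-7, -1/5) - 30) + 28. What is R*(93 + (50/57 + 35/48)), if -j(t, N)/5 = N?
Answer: -86281/912 ≈ -94.606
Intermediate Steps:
j(t, N) = -5*N
R = -1 (R = (-(-5)/5 - 30) + 28 = (-5*(-1/5) - 30) + 28 = (1 - 30) + 28 = -29 + 28 = -1)
R*(93 + (50/57 + 35/48)) = -(93 + (50/57 + 35/48)) = -(93 + 1465/912) = -1*86281/912 = -86281/912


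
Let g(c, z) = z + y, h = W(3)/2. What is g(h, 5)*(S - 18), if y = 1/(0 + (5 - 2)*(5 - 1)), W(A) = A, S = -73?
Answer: -5551/12 ≈ -462.58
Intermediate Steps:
h = 3/2 ≈ 1.5000
y = 1/12 (y = 1/(0 + 3*4) = 1/(0 + 12) = 1/12 ≈ 0.083333)
g(c, z) = 1/12 + z (g(c, z) = z + 1/12 = 1/12 + z)
g(h, 5)*(S - 18) = (1/12 + 5)*(-73 - 18) = (61/12)*(-91) = -5551/12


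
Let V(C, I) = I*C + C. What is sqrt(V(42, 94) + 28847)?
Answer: sqrt(32837) ≈ 181.21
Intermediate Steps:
V(C, I) = C + C*I (V(C, I) = C*I + C = C + C*I)
sqrt(V(42, 94) + 28847) = sqrt(42*(1 + 94) + 28847) = sqrt(42*95 + 28847) = sqrt(3990 + 28847) = sqrt(32837)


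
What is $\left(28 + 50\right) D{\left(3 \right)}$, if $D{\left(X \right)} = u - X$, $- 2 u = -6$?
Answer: $0$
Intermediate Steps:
$u = 3$ ($u = \left(- \frac{1}{2}\right) \left(-6\right) = 3$)
$D{\left(X \right)} = 3 - X$
$\left(28 + 50\right) D{\left(3 \right)} = \left(28 + 50\right) \left(3 - 3\right) = 78 \left(3 - 3\right) = 78 \cdot 0 = 0$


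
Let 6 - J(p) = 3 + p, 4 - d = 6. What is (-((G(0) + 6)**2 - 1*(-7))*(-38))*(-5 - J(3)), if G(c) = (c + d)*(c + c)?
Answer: -8170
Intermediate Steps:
d = -2 (d = 4 - 1*6 = 4 - 6 = -2)
G(c) = 2*c*(-2 + c) (G(c) = (c - 2)*(c + c) = (-2 + c)*(2*c) = 2*c*(-2 + c))
J(p) = 3 - p (J(p) = 6 - (3 + p) = 6 + (-3 - p) = 3 - p)
(-((G(0) + 6)**2 - 1*(-7))*(-38))*(-5 - J(3)) = (-((2*0*(-2 + 0) + 6)**2 - 1*(-7))*(-38))*(-5 - (3 - 1*3)) = (-((2*0*(-2) + 6)**2 + 7)*(-38))*(-5 - (3 - 3)) = (-((0 + 6)**2 + 7)*(-38))*(-5 - 1*0) = (-(6**2 + 7)*(-38))*(-5 + 0) = (-(36 + 7)*(-38))*(-5) = (-1*43*(-38))*(-5) = -43*(-38)*(-5) = 1634*(-5) = -8170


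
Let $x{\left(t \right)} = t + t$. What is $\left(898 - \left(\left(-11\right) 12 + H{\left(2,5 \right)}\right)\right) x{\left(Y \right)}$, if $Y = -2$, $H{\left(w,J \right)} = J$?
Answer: $-4100$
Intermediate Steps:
$x{\left(t \right)} = 2 t$
$\left(898 - \left(\left(-11\right) 12 + H{\left(2,5 \right)}\right)\right) x{\left(Y \right)} = \left(898 - \left(\left(-11\right) 12 + 5\right)\right) 2 \left(-2\right) = \left(898 - \left(-132 + 5\right)\right) \left(-4\right) = \left(898 - -127\right) \left(-4\right) = \left(898 + 127\right) \left(-4\right) = 1025 \left(-4\right) = -4100$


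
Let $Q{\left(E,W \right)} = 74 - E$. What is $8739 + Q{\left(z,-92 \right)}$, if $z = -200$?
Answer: $9013$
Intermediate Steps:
$8739 + Q{\left(z,-92 \right)} = 8739 + \left(74 - -200\right) = 8739 + \left(74 + 200\right) = 8739 + 274 = 9013$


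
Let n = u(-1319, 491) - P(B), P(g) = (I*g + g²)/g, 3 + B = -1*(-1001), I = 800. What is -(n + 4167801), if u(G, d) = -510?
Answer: -4165493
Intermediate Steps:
B = 998 (B = -3 - 1*(-1001) = -3 + 1001 = 998)
P(g) = (g² + 800*g)/g (P(g) = (800*g + g²)/g = (g² + 800*g)/g)
n = -2308 (n = -510 - (800 + 998) = -510 - 1*1798 = -510 - 1798 = -2308)
-(n + 4167801) = -(-2308 + 4167801) = -1*4165493 = -4165493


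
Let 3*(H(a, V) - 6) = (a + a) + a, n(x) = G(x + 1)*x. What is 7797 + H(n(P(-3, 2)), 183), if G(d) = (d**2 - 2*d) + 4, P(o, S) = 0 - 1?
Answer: 7799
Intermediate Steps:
P(o, S) = -1
G(d) = 4 + d**2 - 2*d
n(x) = x*(2 + (1 + x)**2 - 2*x) (n(x) = (4 + (x + 1)**2 - 2*(x + 1))*x = (4 + (1 + x)**2 - 2*(1 + x))*x = (4 + (1 + x)**2 + (-2 - 2*x))*x = (2 + (1 + x)**2 - 2*x)*x = x*(2 + (1 + x)**2 - 2*x))
H(a, V) = 6 + a (H(a, V) = 6 + ((a + a) + a)/3 = 6 + (2*a + a)/3 = 6 + (3*a)/3 = 6 + a)
7797 + H(n(P(-3, 2)), 183) = 7797 + (6 - (3 + (-1)**2)) = 7797 + (6 - (3 + 1)) = 7797 + (6 - 1*4) = 7797 + (6 - 4) = 7797 + 2 = 7799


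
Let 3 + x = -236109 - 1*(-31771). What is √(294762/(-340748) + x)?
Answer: 7*I*√121050869262290/170374 ≈ 452.04*I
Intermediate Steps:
x = -204341 (x = -3 + (-236109 - 1*(-31771)) = -3 + (-236109 + 31771) = -3 - 204338 = -204341)
√(294762/(-340748) + x) = √(294762/(-340748) - 204341) = √(294762*(-1/340748) - 204341) = √(-147381/170374 - 204341) = √(-34814540915/170374) = 7*I*√121050869262290/170374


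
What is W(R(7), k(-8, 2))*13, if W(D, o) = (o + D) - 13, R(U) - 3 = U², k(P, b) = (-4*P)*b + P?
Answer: 1235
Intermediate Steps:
k(P, b) = P - 4*P*b (k(P, b) = -4*P*b + P = P - 4*P*b)
R(U) = 3 + U²
W(D, o) = -13 + D + o (W(D, o) = (D + o) - 13 = -13 + D + o)
W(R(7), k(-8, 2))*13 = (-13 + (3 + 7²) - 8*(1 - 4*2))*13 = (-13 + (3 + 49) - 8*(1 - 8))*13 = (-13 + 52 - 8*(-7))*13 = (-13 + 52 + 56)*13 = 95*13 = 1235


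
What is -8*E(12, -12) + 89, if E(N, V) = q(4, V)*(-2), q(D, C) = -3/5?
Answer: 397/5 ≈ 79.400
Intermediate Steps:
q(D, C) = -3/5 (q(D, C) = -3*1/5 = -3/5)
E(N, V) = 6/5 (E(N, V) = -3/5*(-2) = 6/5)
-8*E(12, -12) + 89 = -8*6/5 + 89 = -48/5 + 89 = 397/5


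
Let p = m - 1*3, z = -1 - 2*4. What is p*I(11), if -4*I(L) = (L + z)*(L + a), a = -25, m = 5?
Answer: 14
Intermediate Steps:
z = -9 (z = -1 - 8 = -9)
p = 2 (p = 5 - 1*3 = 5 - 3 = 2)
I(L) = -(-25 + L)*(-9 + L)/4 (I(L) = -(L - 9)*(L - 25)/4 = -(-9 + L)*(-25 + L)/4 = -(-25 + L)*(-9 + L)/4)
p*I(11) = 2*(-225/4 - 1/4*11**2 + (17/2)*11) = 2*(-225/4 - 1/4*121 + 187/2) = 2*(-225/4 - 121/4 + 187/2) = 2*7 = 14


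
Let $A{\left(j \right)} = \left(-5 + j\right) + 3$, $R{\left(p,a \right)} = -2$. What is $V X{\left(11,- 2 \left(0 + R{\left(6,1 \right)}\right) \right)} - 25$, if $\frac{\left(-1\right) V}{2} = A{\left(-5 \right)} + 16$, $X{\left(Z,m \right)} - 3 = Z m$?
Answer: $-871$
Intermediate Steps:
$A{\left(j \right)} = -2 + j$
$X{\left(Z,m \right)} = 3 + Z m$
$V = -18$ ($V = - 2 \left(\left(-2 - 5\right) + 16\right) = - 2 \left(-7 + 16\right) = \left(-2\right) 9 = -18$)
$V X{\left(11,- 2 \left(0 + R{\left(6,1 \right)}\right) \right)} - 25 = - 18 \left(3 + 11 \left(- 2 \left(0 - 2\right)\right)\right) - 25 = - 18 \left(3 + 11 \left(\left(-2\right) \left(-2\right)\right)\right) - 25 = - 18 \left(3 + 11 \cdot 4\right) - 25 = - 18 \left(3 + 44\right) - 25 = \left(-18\right) 47 - 25 = -846 - 25 = -871$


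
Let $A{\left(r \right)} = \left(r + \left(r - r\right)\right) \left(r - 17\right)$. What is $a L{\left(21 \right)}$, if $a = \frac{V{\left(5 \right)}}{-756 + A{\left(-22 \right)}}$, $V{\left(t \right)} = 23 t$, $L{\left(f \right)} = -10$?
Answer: $- \frac{575}{51} \approx -11.275$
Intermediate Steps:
$A{\left(r \right)} = r \left(-17 + r\right)$ ($A{\left(r \right)} = \left(r + 0\right) \left(-17 + r\right) = r \left(-17 + r\right)$)
$a = \frac{115}{102}$ ($a = \frac{23 \cdot 5}{-756 - 22 \left(-17 - 22\right)} = \frac{115}{-756 - -858} = \frac{115}{-756 + 858} = \frac{115}{102} \approx 1.1275$)
$a L{\left(21 \right)} = \frac{115}{102} \left(-10\right) = - \frac{575}{51}$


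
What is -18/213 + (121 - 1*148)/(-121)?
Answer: 1191/8591 ≈ 0.13863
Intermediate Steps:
-18/213 + (121 - 1*148)/(-121) = -18*1/213 + (121 - 148)*(-1/121) = -6/71 - 27*(-1/121) = -6/71 + 27/121 = 1191/8591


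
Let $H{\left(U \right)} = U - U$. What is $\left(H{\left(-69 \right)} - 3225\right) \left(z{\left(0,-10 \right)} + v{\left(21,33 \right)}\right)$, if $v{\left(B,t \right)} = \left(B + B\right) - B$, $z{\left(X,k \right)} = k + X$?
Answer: $-35475$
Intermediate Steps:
$z{\left(X,k \right)} = X + k$
$H{\left(U \right)} = 0$
$v{\left(B,t \right)} = B$ ($v{\left(B,t \right)} = 2 B - B = B$)
$\left(H{\left(-69 \right)} - 3225\right) \left(z{\left(0,-10 \right)} + v{\left(21,33 \right)}\right) = \left(0 - 3225\right) \left(\left(0 - 10\right) + 21\right) = - 3225 \left(-10 + 21\right) = \left(-3225\right) 11 = -35475$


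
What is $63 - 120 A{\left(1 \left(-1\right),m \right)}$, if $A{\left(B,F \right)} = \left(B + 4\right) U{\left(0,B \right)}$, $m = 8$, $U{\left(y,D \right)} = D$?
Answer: $423$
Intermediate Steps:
$A{\left(B,F \right)} = B \left(4 + B\right)$ ($A{\left(B,F \right)} = \left(B + 4\right) B = \left(4 + B\right) B = B \left(4 + B\right)$)
$63 - 120 A{\left(1 \left(-1\right),m \right)} = 63 - 120 \cdot 1 \left(-1\right) \left(4 + 1 \left(-1\right)\right) = 63 - 120 \left(- (4 - 1)\right) = 63 - 120 \left(\left(-1\right) 3\right) = 63 - -360 = 63 + 360 = 423$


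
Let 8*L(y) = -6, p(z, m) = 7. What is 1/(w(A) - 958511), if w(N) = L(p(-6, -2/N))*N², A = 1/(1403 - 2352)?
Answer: -3602404/3452943860447 ≈ -1.0433e-6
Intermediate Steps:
A = -1/949 (A = 1/(-949) = -1/949 ≈ -0.0010537)
L(y) = -¾ (L(y) = (⅛)*(-6) = -¾)
w(N) = -3*N²/4
1/(w(A) - 958511) = 1/(-3*(-1/949)²/4 - 958511) = 1/(-¾*1/900601 - 958511) = 1/(-3/3602404 - 958511) = 1/(-3452943860447/3602404) = -3602404/3452943860447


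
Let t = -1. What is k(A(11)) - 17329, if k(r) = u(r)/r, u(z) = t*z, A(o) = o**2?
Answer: -17330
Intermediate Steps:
u(z) = -z
k(r) = -1 (k(r) = (-r)/r = -1)
k(A(11)) - 17329 = -1 - 17329 = -17330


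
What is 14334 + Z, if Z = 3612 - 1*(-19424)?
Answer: 37370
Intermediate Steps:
Z = 23036 (Z = 3612 + 19424 = 23036)
14334 + Z = 14334 + 23036 = 37370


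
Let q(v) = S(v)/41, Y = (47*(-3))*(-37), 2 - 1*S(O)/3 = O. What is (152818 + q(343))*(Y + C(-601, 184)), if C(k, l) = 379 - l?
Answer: 826915980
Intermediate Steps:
S(O) = 6 - 3*O
Y = 5217 (Y = -141*(-37) = 5217)
q(v) = 6/41 - 3*v/41 (q(v) = (6 - 3*v)/41 = (6 - 3*v)*(1/41) = 6/41 - 3*v/41)
(152818 + q(343))*(Y + C(-601, 184)) = (152818 + (6/41 - 3/41*343))*(5217 + (379 - 1*184)) = (152818 + (6/41 - 1029/41))*(5217 + (379 - 184)) = (152818 - 1023/41)*(5217 + 195) = (6264515/41)*5412 = 826915980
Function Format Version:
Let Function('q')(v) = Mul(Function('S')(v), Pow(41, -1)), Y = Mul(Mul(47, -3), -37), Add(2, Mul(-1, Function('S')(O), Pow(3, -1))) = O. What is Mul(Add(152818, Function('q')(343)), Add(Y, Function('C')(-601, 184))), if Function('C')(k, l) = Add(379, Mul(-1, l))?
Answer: 826915980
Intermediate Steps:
Function('S')(O) = Add(6, Mul(-3, O))
Y = 5217 (Y = Mul(-141, -37) = 5217)
Function('q')(v) = Add(Rational(6, 41), Mul(Rational(-3, 41), v)) (Function('q')(v) = Mul(Add(6, Mul(-3, v)), Pow(41, -1)) = Mul(Add(6, Mul(-3, v)), Rational(1, 41)) = Add(Rational(6, 41), Mul(Rational(-3, 41), v)))
Mul(Add(152818, Function('q')(343)), Add(Y, Function('C')(-601, 184))) = Mul(Add(152818, Add(Rational(6, 41), Mul(Rational(-3, 41), 343))), Add(5217, Add(379, Mul(-1, 184)))) = Mul(Add(152818, Add(Rational(6, 41), Rational(-1029, 41))), Add(5217, Add(379, -184))) = Mul(Add(152818, Rational(-1023, 41)), Add(5217, 195)) = Mul(Rational(6264515, 41), 5412) = 826915980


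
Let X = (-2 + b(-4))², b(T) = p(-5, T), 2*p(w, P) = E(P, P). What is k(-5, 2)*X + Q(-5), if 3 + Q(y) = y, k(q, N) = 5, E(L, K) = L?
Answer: 72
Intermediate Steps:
p(w, P) = P/2
b(T) = T/2
Q(y) = -3 + y
X = 16 (X = (-2 + (½)*(-4))² = (-2 - 2)² = (-4)² = 16)
k(-5, 2)*X + Q(-5) = 5*16 + (-3 - 5) = 80 - 8 = 72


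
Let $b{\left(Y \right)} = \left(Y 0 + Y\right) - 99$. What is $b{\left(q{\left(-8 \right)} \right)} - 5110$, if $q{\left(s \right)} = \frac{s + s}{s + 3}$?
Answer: $- \frac{26029}{5} \approx -5205.8$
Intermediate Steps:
$q{\left(s \right)} = \frac{2 s}{3 + s}$
$b{\left(Y \right)} = -99 + Y$ ($b{\left(Y \right)} = \left(0 + Y\right) - 99 = Y - 99 = -99 + Y$)
$b{\left(q{\left(-8 \right)} \right)} - 5110 = \left(-99 + 2 \left(-8\right) \frac{1}{3 - 8}\right) - 5110 = \left(-99 + 2 \left(-8\right) \frac{1}{-5}\right) - 5110 = \left(-99 + 2 \left(-8\right) \left(- \frac{1}{5}\right)\right) - 5110 = \left(-99 + \frac{16}{5}\right) - 5110 = - \frac{479}{5} - 5110 = - \frac{26029}{5}$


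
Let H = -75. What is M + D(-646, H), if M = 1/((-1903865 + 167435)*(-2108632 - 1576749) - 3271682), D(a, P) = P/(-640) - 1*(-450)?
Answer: 92175398918049287/204780891460736 ≈ 450.12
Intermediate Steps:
D(a, P) = 450 - P/640 (D(a, P) = P*(-1/640) + 450 = -P/640 + 450 = 450 - P/640)
M = 1/6399402858148 (M = 1/(-1736430*(-3685381) - 3271682) = 1/(6399406129830 - 3271682) = 1/6399402858148 ≈ 1.5626e-13)
M + D(-646, H) = 1/6399402858148 + (450 - 1/640*(-75)) = 1/6399402858148 + (450 + 15/128) = 1/6399402858148 + 57615/128 = 92175398918049287/204780891460736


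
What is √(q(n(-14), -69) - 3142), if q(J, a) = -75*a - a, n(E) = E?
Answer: √2102 ≈ 45.848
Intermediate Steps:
q(J, a) = -76*a
√(q(n(-14), -69) - 3142) = √(-76*(-69) - 3142) = √(5244 - 3142) = √2102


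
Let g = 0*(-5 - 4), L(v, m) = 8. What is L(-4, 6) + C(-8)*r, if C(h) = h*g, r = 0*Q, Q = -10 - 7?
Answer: 8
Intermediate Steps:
Q = -17
r = 0 (r = 0*(-17) = 0)
g = 0 (g = 0*(-9) = 0)
C(h) = 0 (C(h) = h*0 = 0)
L(-4, 6) + C(-8)*r = 8 + 0*0 = 8 + 0 = 8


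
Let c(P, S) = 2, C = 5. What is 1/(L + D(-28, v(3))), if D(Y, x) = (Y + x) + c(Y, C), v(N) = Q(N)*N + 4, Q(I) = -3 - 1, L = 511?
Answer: 1/477 ≈ 0.0020964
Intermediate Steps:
Q(I) = -4
v(N) = 4 - 4*N (v(N) = -4*N + 4 = 4 - 4*N)
D(Y, x) = 2 + Y + x (D(Y, x) = (Y + x) + 2 = 2 + Y + x)
1/(L + D(-28, v(3))) = 1/(511 + (2 - 28 + (4 - 4*3))) = 1/(511 + (2 - 28 + (4 - 12))) = 1/(511 + (2 - 28 - 8)) = 1/(511 - 34) = 1/477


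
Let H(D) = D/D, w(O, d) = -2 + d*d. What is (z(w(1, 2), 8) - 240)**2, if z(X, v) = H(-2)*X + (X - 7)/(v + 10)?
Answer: 18395521/324 ≈ 56776.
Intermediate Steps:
w(O, d) = -2 + d**2
H(D) = 1
z(X, v) = X + (-7 + X)/(10 + v) (z(X, v) = 1*X + (X - 7)/(v + 10) = X + (-7 + X)/(10 + v))
(z(w(1, 2), 8) - 240)**2 = ((-7 + 11*(-2 + 2**2) + (-2 + 2**2)*8)/(10 + 8) - 240)**2 = ((-7 + 11*(-2 + 4) + (-2 + 4)*8)/18 - 240)**2 = ((-7 + 11*2 + 2*8)/18 - 240)**2 = ((-7 + 22 + 16)/18 - 240)**2 = ((1/18)*31 - 240)**2 = (31/18 - 240)**2 = (-4289/18)**2 = 18395521/324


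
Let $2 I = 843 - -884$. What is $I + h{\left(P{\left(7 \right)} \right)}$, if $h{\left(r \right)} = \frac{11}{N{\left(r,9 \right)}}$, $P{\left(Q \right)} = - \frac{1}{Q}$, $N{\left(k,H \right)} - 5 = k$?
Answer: $\frac{14718}{17} \approx 865.76$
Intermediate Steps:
$N{\left(k,H \right)} = 5 + k$
$h{\left(r \right)} = \frac{11}{5 + r}$
$I = \frac{1727}{2}$ ($I = \frac{843 - -884}{2} = \frac{843 + 884}{2} = \frac{1}{2} \cdot 1727 = \frac{1727}{2} \approx 863.5$)
$I + h{\left(P{\left(7 \right)} \right)} = \frac{1727}{2} + \frac{11}{5 - \frac{1}{7}} = \frac{1727}{2} + \frac{11}{\frac{34}{7}} = \frac{1727}{2} + 11 \cdot \frac{7}{34} = \frac{1727}{2} + \frac{77}{34} = \frac{14718}{17}$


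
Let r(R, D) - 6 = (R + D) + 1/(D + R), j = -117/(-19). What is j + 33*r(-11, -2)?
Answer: -56163/247 ≈ -227.38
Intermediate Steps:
j = 117/19 (j = -117*(-1/19) = 117/19 ≈ 6.1579)
r(R, D) = 6 + D + R + 1/(D + R) (r(R, D) = 6 + ((R + D) + 1/(D + R)) = 6 + ((D + R) + 1/(D + R)) = 6 + (D + R + 1/(D + R)) = 6 + D + R + 1/(D + R))
j + 33*r(-11, -2) = 117/19 + 33*((1 + (-2)² + (-11)² + 6*(-2) + 6*(-11) + 2*(-2)*(-11))/(-2 - 11)) = 117/19 + 33*((1 + 4 + 121 - 12 - 66 + 44)/(-13)) = 117/19 + 33*(-1/13*92) = 117/19 + 33*(-92/13) = 117/19 - 3036/13 = -56163/247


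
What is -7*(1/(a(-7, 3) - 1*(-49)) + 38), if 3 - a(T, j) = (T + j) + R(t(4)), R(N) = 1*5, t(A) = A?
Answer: -13573/51 ≈ -266.14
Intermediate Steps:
R(N) = 5
a(T, j) = -2 - T - j (a(T, j) = 3 - ((T + j) + 5) = 3 - (5 + T + j) = 3 + (-5 - T - j) = -2 - T - j)
-7*(1/(a(-7, 3) - 1*(-49)) + 38) = -7*(1/((-2 - 1*(-7) - 1*3) - 1*(-49)) + 38) = -7*(1/((-2 + 7 - 3) + 49) + 38) = -7*(1/(2 + 49) + 38) = -7*(1/51 + 38) = -7*1939/51 = -13573/51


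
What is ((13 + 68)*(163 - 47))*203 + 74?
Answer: 1907462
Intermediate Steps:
((13 + 68)*(163 - 47))*203 + 74 = (81*116)*203 + 74 = 9396*203 + 74 = 1907388 + 74 = 1907462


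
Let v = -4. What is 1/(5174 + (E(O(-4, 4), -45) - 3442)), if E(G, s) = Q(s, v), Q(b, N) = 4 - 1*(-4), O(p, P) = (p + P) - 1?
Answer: 1/1740 ≈ 0.00057471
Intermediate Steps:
O(p, P) = -1 + P + p (O(p, P) = (P + p) - 1 = -1 + P + p)
Q(b, N) = 8 (Q(b, N) = 4 + 4 = 8)
E(G, s) = 8
1/(5174 + (E(O(-4, 4), -45) - 3442)) = 1/(5174 + (8 - 3442)) = 1/(5174 - 3434) = 1/1740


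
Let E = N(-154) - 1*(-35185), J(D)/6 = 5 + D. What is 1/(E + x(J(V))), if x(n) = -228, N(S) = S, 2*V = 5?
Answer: 1/34803 ≈ 2.8733e-5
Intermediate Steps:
V = 5/2 (V = (½)*5 = 5/2 ≈ 2.5000)
J(D) = 30 + 6*D (J(D) = 6*(5 + D) = 30 + 6*D)
E = 35031 (E = -154 - 1*(-35185) = -154 + 35185 = 35031)
1/(E + x(J(V))) = 1/(35031 - 228) = 1/34803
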